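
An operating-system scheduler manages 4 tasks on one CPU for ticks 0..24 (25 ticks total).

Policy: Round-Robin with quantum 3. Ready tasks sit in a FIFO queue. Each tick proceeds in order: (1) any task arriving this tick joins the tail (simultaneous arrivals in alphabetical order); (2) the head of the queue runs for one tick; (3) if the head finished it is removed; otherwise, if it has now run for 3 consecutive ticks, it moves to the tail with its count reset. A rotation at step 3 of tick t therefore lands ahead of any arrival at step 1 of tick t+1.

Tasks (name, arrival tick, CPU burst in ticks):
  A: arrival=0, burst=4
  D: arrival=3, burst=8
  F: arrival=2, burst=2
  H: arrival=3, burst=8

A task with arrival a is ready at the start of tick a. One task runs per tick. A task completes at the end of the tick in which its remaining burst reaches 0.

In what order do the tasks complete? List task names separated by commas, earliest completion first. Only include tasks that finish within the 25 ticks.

completion order = F, A, D, H

t=0: queue=[A] q_used=0 → run A
t=1: queue=[A] q_used=1 → run A
t=2: queue=[A,F] q_used=2 → run A
t=3: queue=[F,A,D,H] q_used=0 → run F
t=4: queue=[F,A,D,H] q_used=1 → run F
t=5: queue=[A,D,H] q_used=0 → run A
t=6: queue=[D,H] q_used=0 → run D
t=7: queue=[D,H] q_used=1 → run D
t=8: queue=[D,H] q_used=2 → run D
t=9: queue=[H,D] q_used=0 → run H
t=10: queue=[H,D] q_used=1 → run H
t=11: queue=[H,D] q_used=2 → run H
t=12: queue=[D,H] q_used=0 → run D
t=13: queue=[D,H] q_used=1 → run D
t=14: queue=[D,H] q_used=2 → run D
t=15: queue=[H,D] q_used=0 → run H
t=16: queue=[H,D] q_used=1 → run H
t=17: queue=[H,D] q_used=2 → run H
t=18: queue=[D,H] q_used=0 → run D
t=19: queue=[D,H] q_used=1 → run D
t=20: queue=[H] q_used=0 → run H
t=21: queue=[H] q_used=1 → run H
t=22: (idle)
t=23: (idle)
t=24: (idle)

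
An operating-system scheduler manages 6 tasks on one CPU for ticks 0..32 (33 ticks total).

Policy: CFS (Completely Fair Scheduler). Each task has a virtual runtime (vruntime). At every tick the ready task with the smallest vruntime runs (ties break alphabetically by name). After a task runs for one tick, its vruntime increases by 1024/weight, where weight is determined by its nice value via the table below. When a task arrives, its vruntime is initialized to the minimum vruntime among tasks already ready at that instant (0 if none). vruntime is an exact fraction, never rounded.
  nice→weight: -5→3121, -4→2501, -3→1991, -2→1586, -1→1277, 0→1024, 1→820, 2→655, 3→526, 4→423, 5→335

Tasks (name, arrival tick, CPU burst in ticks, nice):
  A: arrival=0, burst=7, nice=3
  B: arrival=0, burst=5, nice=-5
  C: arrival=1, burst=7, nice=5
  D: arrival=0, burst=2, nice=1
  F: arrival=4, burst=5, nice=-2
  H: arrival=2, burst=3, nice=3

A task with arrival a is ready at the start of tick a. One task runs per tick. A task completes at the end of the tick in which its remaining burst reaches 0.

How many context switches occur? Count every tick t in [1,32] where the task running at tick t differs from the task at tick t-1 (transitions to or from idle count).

t=0: vr[A=0 B=0 D=0] → run A
t=1: vr[A=512/263 B=0 C=0 D=0] → run B
t=2: vr[A=512/263 B=1024/3121 C=0 D=0 H=0] → run C
t=3: vr[A=512/263 B=1024/3121 C=1024/335 D=0 H=0] → run D
t=4: vr[A=512/263 B=1024/3121 C=1024/335 D=256/205 F=0 H=0] → run F
t=5: vr[A=512/263 B=1024/3121 C=1024/335 D=256/205 F=512/793 H=0] → run H
t=6: vr[A=512/263 B=1024/3121 C=1024/335 D=256/205 F=512/793 H=512/263] → run B
t=7: vr[A=512/263 B=2048/3121 C=1024/335 D=256/205 F=512/793 H=512/263] → run F
t=8: vr[A=512/263 B=2048/3121 C=1024/335 D=256/205 F=1024/793 H=512/263] → run B
t=9: vr[A=512/263 B=3072/3121 C=1024/335 D=256/205 F=1024/793 H=512/263] → run B
t=10: vr[A=512/263 B=4096/3121 C=1024/335 D=256/205 F=1024/793 H=512/263] → run D
t=11: vr[A=512/263 B=4096/3121 C=1024/335 F=1024/793 H=512/263] → run F
t=12: vr[A=512/263 B=4096/3121 C=1024/335 F=1536/793 H=512/263] → run B
t=13: vr[A=512/263 C=1024/335 F=1536/793 H=512/263] → run F
t=14: vr[A=512/263 C=1024/335 F=2048/793 H=512/263] → run A
t=15: vr[A=1024/263 C=1024/335 F=2048/793 H=512/263] → run H
t=16: vr[A=1024/263 C=1024/335 F=2048/793 H=1024/263] → run F
t=17: vr[A=1024/263 C=1024/335 H=1024/263] → run C
t=18: vr[A=1024/263 C=2048/335 H=1024/263] → run A
t=19: vr[A=1536/263 C=2048/335 H=1024/263] → run H
t=20: vr[A=1536/263 C=2048/335] → run A
t=21: vr[A=2048/263 C=2048/335] → run C
t=22: vr[A=2048/263 C=3072/335] → run A
t=23: vr[A=2560/263 C=3072/335] → run C
t=24: vr[A=2560/263 C=4096/335] → run A
t=25: vr[A=3072/263 C=4096/335] → run A
t=26: vr[C=4096/335] → run C
t=27: vr[C=1024/67] → run C
t=28: vr[C=6144/335] → run C
t=29: (idle)
t=30: (idle)
t=31: (idle)
t=32: (idle)

context switches = 25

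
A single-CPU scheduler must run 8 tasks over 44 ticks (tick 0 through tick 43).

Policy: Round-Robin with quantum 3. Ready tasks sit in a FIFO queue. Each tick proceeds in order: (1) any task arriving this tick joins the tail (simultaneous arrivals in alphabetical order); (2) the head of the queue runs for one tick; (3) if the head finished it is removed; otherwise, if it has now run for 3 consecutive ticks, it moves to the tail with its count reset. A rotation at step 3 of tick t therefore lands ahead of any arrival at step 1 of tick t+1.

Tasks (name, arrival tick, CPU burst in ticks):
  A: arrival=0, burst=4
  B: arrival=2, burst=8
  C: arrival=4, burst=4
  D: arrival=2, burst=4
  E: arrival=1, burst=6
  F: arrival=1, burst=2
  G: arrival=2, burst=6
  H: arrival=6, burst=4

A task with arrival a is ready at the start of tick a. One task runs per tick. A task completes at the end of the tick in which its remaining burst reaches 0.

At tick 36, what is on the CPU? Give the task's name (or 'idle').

t=0: queue=[A] q_used=0 → run A
t=1: queue=[A,E,F] q_used=1 → run A
t=2: queue=[A,E,F,B,D,G] q_used=2 → run A
t=3: queue=[E,F,B,D,G,A] q_used=0 → run E
t=4: queue=[E,F,B,D,G,A,C] q_used=1 → run E
t=5: queue=[E,F,B,D,G,A,C] q_used=2 → run E
t=6: queue=[F,B,D,G,A,C,E,H] q_used=0 → run F
t=7: queue=[F,B,D,G,A,C,E,H] q_used=1 → run F
t=8: queue=[B,D,G,A,C,E,H] q_used=0 → run B
t=9: queue=[B,D,G,A,C,E,H] q_used=1 → run B
t=10: queue=[B,D,G,A,C,E,H] q_used=2 → run B
t=11: queue=[D,G,A,C,E,H,B] q_used=0 → run D
t=12: queue=[D,G,A,C,E,H,B] q_used=1 → run D
t=13: queue=[D,G,A,C,E,H,B] q_used=2 → run D
t=14: queue=[G,A,C,E,H,B,D] q_used=0 → run G
t=15: queue=[G,A,C,E,H,B,D] q_used=1 → run G
t=16: queue=[G,A,C,E,H,B,D] q_used=2 → run G
t=17: queue=[A,C,E,H,B,D,G] q_used=0 → run A
t=18: queue=[C,E,H,B,D,G] q_used=0 → run C
t=19: queue=[C,E,H,B,D,G] q_used=1 → run C
t=20: queue=[C,E,H,B,D,G] q_used=2 → run C
t=21: queue=[E,H,B,D,G,C] q_used=0 → run E
t=22: queue=[E,H,B,D,G,C] q_used=1 → run E
t=23: queue=[E,H,B,D,G,C] q_used=2 → run E
t=24: queue=[H,B,D,G,C] q_used=0 → run H
t=25: queue=[H,B,D,G,C] q_used=1 → run H
t=26: queue=[H,B,D,G,C] q_used=2 → run H
t=27: queue=[B,D,G,C,H] q_used=0 → run B
t=28: queue=[B,D,G,C,H] q_used=1 → run B
t=29: queue=[B,D,G,C,H] q_used=2 → run B
t=30: queue=[D,G,C,H,B] q_used=0 → run D
t=31: queue=[G,C,H,B] q_used=0 → run G
t=32: queue=[G,C,H,B] q_used=1 → run G
t=33: queue=[G,C,H,B] q_used=2 → run G
t=34: queue=[C,H,B] q_used=0 → run C
t=35: queue=[H,B] q_used=0 → run H
t=36: queue=[B] q_used=0 → run B
t=37: queue=[B] q_used=1 → run B
t=38: (idle)
t=39: (idle)
t=40: (idle)
t=41: (idle)
t=42: (idle)
t=43: (idle)

running at tick 36 = B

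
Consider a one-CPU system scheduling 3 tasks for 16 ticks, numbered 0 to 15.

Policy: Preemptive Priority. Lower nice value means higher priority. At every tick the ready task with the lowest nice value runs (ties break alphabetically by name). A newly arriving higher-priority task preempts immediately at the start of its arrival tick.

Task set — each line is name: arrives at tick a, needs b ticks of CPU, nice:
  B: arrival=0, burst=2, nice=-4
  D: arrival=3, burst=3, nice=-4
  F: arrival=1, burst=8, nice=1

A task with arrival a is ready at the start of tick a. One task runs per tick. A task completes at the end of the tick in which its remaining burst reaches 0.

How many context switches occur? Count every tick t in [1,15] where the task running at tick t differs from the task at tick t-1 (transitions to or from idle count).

context switches = 4

t=0: ready={B} → run B
t=1: ready={B,F} → run B
t=2: ready={F} → run F
t=3: ready={D,F} → run D
t=4: ready={D,F} → run D
t=5: ready={D,F} → run D
t=6: ready={F} → run F
t=7: ready={F} → run F
t=8: ready={F} → run F
t=9: ready={F} → run F
t=10: ready={F} → run F
t=11: ready={F} → run F
t=12: ready={F} → run F
t=13: (idle)
t=14: (idle)
t=15: (idle)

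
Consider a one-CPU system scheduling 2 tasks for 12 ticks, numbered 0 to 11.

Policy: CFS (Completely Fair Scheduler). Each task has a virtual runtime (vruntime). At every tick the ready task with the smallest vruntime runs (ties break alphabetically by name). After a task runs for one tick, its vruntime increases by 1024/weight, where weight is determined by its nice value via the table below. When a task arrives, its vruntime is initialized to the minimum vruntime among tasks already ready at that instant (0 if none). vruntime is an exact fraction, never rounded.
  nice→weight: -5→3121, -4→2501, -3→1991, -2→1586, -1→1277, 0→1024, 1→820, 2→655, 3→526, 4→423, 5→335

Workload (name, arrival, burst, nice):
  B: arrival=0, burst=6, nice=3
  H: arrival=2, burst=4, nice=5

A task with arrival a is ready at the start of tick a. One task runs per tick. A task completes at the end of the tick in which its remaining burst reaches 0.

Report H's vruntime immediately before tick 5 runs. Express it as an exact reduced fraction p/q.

t=0: vr[B=0] → run B
t=1: vr[B=512/263] → run B
t=2: vr[B=1024/263 H=1024/263] → run B
t=3: vr[B=1536/263 H=1024/263] → run H
t=4: vr[B=1536/263 H=612352/88105] → run B
t=5: vr[B=2048/263 H=612352/88105] → run H
t=6: vr[B=2048/263 H=881664/88105] → run B
t=7: vr[B=2560/263 H=881664/88105] → run B
t=8: vr[H=881664/88105] → run H
t=9: vr[H=1150976/88105] → run H
t=10: (idle)
t=11: (idle)

vruntime(H, start of tick 5) = 612352/88105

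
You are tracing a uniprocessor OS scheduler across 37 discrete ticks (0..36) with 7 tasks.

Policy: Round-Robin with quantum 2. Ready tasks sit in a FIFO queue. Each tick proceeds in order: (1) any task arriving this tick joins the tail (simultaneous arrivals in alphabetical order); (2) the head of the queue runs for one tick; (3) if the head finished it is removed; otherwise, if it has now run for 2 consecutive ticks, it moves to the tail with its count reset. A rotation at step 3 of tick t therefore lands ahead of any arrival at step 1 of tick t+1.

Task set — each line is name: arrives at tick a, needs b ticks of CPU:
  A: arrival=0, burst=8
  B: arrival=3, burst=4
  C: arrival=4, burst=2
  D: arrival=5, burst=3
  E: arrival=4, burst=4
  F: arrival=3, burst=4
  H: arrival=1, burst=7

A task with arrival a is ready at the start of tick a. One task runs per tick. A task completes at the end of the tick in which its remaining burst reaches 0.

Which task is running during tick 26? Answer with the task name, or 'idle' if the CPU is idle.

t=0: queue=[A] q_used=0 → run A
t=1: queue=[A,H] q_used=1 → run A
t=2: queue=[H,A] q_used=0 → run H
t=3: queue=[H,A,B,F] q_used=1 → run H
t=4: queue=[A,B,F,H,C,E] q_used=0 → run A
t=5: queue=[A,B,F,H,C,E,D] q_used=1 → run A
t=6: queue=[B,F,H,C,E,D,A] q_used=0 → run B
t=7: queue=[B,F,H,C,E,D,A] q_used=1 → run B
t=8: queue=[F,H,C,E,D,A,B] q_used=0 → run F
t=9: queue=[F,H,C,E,D,A,B] q_used=1 → run F
t=10: queue=[H,C,E,D,A,B,F] q_used=0 → run H
t=11: queue=[H,C,E,D,A,B,F] q_used=1 → run H
t=12: queue=[C,E,D,A,B,F,H] q_used=0 → run C
t=13: queue=[C,E,D,A,B,F,H] q_used=1 → run C
t=14: queue=[E,D,A,B,F,H] q_used=0 → run E
t=15: queue=[E,D,A,B,F,H] q_used=1 → run E
t=16: queue=[D,A,B,F,H,E] q_used=0 → run D
t=17: queue=[D,A,B,F,H,E] q_used=1 → run D
t=18: queue=[A,B,F,H,E,D] q_used=0 → run A
t=19: queue=[A,B,F,H,E,D] q_used=1 → run A
t=20: queue=[B,F,H,E,D,A] q_used=0 → run B
t=21: queue=[B,F,H,E,D,A] q_used=1 → run B
t=22: queue=[F,H,E,D,A] q_used=0 → run F
t=23: queue=[F,H,E,D,A] q_used=1 → run F
t=24: queue=[H,E,D,A] q_used=0 → run H
t=25: queue=[H,E,D,A] q_used=1 → run H
t=26: queue=[E,D,A,H] q_used=0 → run E
t=27: queue=[E,D,A,H] q_used=1 → run E
t=28: queue=[D,A,H] q_used=0 → run D
t=29: queue=[A,H] q_used=0 → run A
t=30: queue=[A,H] q_used=1 → run A
t=31: queue=[H] q_used=0 → run H
t=32: (idle)
t=33: (idle)
t=34: (idle)
t=35: (idle)
t=36: (idle)

running at tick 26 = E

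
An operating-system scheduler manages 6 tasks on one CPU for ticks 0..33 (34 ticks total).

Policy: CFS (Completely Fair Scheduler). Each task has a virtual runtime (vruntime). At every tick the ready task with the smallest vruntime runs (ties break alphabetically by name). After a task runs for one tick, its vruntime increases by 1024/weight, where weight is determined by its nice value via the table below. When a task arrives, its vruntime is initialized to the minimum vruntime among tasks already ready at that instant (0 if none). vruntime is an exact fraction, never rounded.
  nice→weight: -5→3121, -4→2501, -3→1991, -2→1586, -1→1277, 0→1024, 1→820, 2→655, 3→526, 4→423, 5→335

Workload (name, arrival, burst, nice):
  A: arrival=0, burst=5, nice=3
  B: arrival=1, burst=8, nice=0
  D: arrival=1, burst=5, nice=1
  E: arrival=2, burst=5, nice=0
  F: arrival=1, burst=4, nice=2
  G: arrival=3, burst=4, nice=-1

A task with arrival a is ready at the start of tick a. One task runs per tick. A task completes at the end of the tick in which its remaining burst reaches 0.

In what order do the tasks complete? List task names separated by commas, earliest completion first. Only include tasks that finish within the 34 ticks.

t=0: vr[A=0] → run A
t=1: vr[A=512/263 B=512/263 D=512/263 F=512/263] → run A
t=2: vr[A=1024/263 B=512/263 D=512/263 E=512/263 F=512/263] → run B
t=3: vr[A=1024/263 B=775/263 D=512/263 E=512/263 F=512/263 G=512/263] → run D
t=4: vr[A=1024/263 B=775/263 D=172288/53915 E=512/263 F=512/263 G=512/263] → run E
t=5: vr[A=1024/263 B=775/263 D=172288/53915 E=775/263 F=512/263 G=512/263] → run F
t=6: vr[A=1024/263 B=775/263 D=172288/53915 E=775/263 F=604672/172265 G=512/263] → run G
t=7: vr[A=1024/263 B=775/263 D=172288/53915 E=775/263 F=604672/172265 G=923136/335851] → run G
t=8: vr[A=1024/263 B=775/263 D=172288/53915 E=775/263 F=604672/172265 G=1192448/335851] → run B
t=9: vr[A=1024/263 B=1038/263 D=172288/53915 E=775/263 F=604672/172265 G=1192448/335851] → run E
t=10: vr[A=1024/263 B=1038/263 D=172288/53915 E=1038/263 F=604672/172265 G=1192448/335851] → run D
t=11: vr[A=1024/263 B=1038/263 D=239616/53915 E=1038/263 F=604672/172265 G=1192448/335851] → run F
t=12: vr[A=1024/263 B=1038/263 D=239616/53915 E=1038/263 F=873984/172265 G=1192448/335851] → run G
t=13: vr[A=1024/263 B=1038/263 D=239616/53915 E=1038/263 F=873984/172265 G=1461760/335851] → run A
t=14: vr[A=1536/263 B=1038/263 D=239616/53915 E=1038/263 F=873984/172265 G=1461760/335851] → run B
t=15: vr[A=1536/263 B=1301/263 D=239616/53915 E=1038/263 F=873984/172265 G=1461760/335851] → run E
t=16: vr[A=1536/263 B=1301/263 D=239616/53915 E=1301/263 F=873984/172265 G=1461760/335851] → run G
t=17: vr[A=1536/263 B=1301/263 D=239616/53915 E=1301/263 F=873984/172265] → run D
t=18: vr[A=1536/263 B=1301/263 D=306944/53915 E=1301/263 F=873984/172265] → run B
t=19: vr[A=1536/263 B=1564/263 D=306944/53915 E=1301/263 F=873984/172265] → run E
t=20: vr[A=1536/263 B=1564/263 D=306944/53915 E=1564/263 F=873984/172265] → run F
t=21: vr[A=1536/263 B=1564/263 D=306944/53915 E=1564/263 F=1143296/172265] → run D
t=22: vr[A=1536/263 B=1564/263 D=374272/53915 E=1564/263 F=1143296/172265] → run A
t=23: vr[A=2048/263 B=1564/263 D=374272/53915 E=1564/263 F=1143296/172265] → run B
t=24: vr[A=2048/263 B=1827/263 D=374272/53915 E=1564/263 F=1143296/172265] → run E
t=25: vr[A=2048/263 B=1827/263 D=374272/53915 F=1143296/172265] → run F
t=26: vr[A=2048/263 B=1827/263 D=374272/53915] → run D
t=27: vr[A=2048/263 B=1827/263] → run B
t=28: vr[A=2048/263 B=2090/263] → run A
t=29: vr[B=2090/263] → run B
t=30: vr[B=2353/263] → run B
t=31: (idle)
t=32: (idle)
t=33: (idle)

completion order = G, E, F, D, A, B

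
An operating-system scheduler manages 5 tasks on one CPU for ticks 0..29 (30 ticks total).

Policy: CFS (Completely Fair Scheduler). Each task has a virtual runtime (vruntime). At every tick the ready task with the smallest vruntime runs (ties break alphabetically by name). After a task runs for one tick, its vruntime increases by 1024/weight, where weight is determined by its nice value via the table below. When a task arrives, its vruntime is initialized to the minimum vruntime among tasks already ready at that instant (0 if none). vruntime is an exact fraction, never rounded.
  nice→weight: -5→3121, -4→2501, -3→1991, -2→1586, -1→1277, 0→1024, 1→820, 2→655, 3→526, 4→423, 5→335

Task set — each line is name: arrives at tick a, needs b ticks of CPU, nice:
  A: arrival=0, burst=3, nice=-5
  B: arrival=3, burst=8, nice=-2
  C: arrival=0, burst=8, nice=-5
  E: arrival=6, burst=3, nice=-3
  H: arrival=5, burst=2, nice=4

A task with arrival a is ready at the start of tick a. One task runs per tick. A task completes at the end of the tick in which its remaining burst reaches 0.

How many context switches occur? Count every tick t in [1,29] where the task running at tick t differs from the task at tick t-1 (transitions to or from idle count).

context switches = 22

t=0: vr[A=0 C=0] → run A
t=1: vr[A=1024/3121 C=0] → run C
t=2: vr[A=1024/3121 C=1024/3121] → run A
t=3: vr[A=2048/3121 B=1024/3121 C=1024/3121] → run B
t=4: vr[A=2048/3121 B=2409984/2474953 C=1024/3121] → run C
t=5: vr[A=2048/3121 B=2409984/2474953 C=2048/3121 H=2048/3121] → run A
t=6: vr[B=2409984/2474953 C=2048/3121 E=2048/3121 H=2048/3121] → run C
t=7: vr[B=2409984/2474953 C=3072/3121 E=2048/3121 H=2048/3121] → run E
t=8: vr[B=2409984/2474953 C=3072/3121 E=7273472/6213911 H=2048/3121] → run H
t=9: vr[B=2409984/2474953 C=3072/3121 E=7273472/6213911 H=4062208/1320183] → run B
t=10: vr[B=4007936/2474953 C=3072/3121 E=7273472/6213911 H=4062208/1320183] → run C
t=11: vr[B=4007936/2474953 C=4096/3121 E=7273472/6213911 H=4062208/1320183] → run E
t=12: vr[B=4007936/2474953 C=4096/3121 E=10469376/6213911 H=4062208/1320183] → run C
t=13: vr[B=4007936/2474953 C=5120/3121 E=10469376/6213911 H=4062208/1320183] → run B
t=14: vr[B=5605888/2474953 C=5120/3121 E=10469376/6213911 H=4062208/1320183] → run C
t=15: vr[B=5605888/2474953 C=6144/3121 E=10469376/6213911 H=4062208/1320183] → run E
t=16: vr[B=5605888/2474953 C=6144/3121 H=4062208/1320183] → run C
t=17: vr[B=5605888/2474953 C=7168/3121 H=4062208/1320183] → run B
t=18: vr[B=7203840/2474953 C=7168/3121 H=4062208/1320183] → run C
t=19: vr[B=7203840/2474953 H=4062208/1320183] → run B
t=20: vr[B=8801792/2474953 H=4062208/1320183] → run H
t=21: vr[B=8801792/2474953] → run B
t=22: vr[B=10399744/2474953] → run B
t=23: vr[B=11997696/2474953] → run B
t=24: (idle)
t=25: (idle)
t=26: (idle)
t=27: (idle)
t=28: (idle)
t=29: (idle)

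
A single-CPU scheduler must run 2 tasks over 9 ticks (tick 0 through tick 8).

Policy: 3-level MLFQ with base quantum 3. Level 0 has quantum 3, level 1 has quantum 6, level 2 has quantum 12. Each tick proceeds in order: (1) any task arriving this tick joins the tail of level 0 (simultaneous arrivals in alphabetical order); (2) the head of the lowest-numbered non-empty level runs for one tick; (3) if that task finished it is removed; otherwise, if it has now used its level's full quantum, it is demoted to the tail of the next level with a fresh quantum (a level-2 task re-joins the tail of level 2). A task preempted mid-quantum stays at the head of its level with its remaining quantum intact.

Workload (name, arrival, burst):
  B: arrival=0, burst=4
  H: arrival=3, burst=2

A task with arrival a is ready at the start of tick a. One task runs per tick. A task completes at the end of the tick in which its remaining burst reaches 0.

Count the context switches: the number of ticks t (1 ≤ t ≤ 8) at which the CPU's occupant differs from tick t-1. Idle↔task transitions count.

context switches = 3

t=0: L0/L1/L2 = B/-/- → run B
t=1: L0/L1/L2 = B/-/- → run B
t=2: L0/L1/L2 = B/-/- → run B
t=3: L0/L1/L2 = H/B/- → run H
t=4: L0/L1/L2 = H/B/- → run H
t=5: L0/L1/L2 = -/B/- → run B
t=6: (idle)
t=7: (idle)
t=8: (idle)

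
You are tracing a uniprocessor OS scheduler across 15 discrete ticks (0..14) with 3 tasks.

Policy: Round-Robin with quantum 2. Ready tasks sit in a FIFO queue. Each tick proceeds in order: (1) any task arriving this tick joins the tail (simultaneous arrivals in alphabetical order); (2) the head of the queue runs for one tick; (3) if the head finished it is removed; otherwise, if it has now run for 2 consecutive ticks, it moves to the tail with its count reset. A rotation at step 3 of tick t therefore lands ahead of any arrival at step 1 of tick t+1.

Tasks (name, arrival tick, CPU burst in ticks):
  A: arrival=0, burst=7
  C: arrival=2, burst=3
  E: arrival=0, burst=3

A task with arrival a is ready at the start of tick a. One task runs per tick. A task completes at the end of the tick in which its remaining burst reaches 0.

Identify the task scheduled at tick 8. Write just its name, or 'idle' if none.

running at tick 8 = E

t=0: queue=[A,E] q_used=0 → run A
t=1: queue=[A,E] q_used=1 → run A
t=2: queue=[E,A,C] q_used=0 → run E
t=3: queue=[E,A,C] q_used=1 → run E
t=4: queue=[A,C,E] q_used=0 → run A
t=5: queue=[A,C,E] q_used=1 → run A
t=6: queue=[C,E,A] q_used=0 → run C
t=7: queue=[C,E,A] q_used=1 → run C
t=8: queue=[E,A,C] q_used=0 → run E
t=9: queue=[A,C] q_used=0 → run A
t=10: queue=[A,C] q_used=1 → run A
t=11: queue=[C,A] q_used=0 → run C
t=12: queue=[A] q_used=0 → run A
t=13: (idle)
t=14: (idle)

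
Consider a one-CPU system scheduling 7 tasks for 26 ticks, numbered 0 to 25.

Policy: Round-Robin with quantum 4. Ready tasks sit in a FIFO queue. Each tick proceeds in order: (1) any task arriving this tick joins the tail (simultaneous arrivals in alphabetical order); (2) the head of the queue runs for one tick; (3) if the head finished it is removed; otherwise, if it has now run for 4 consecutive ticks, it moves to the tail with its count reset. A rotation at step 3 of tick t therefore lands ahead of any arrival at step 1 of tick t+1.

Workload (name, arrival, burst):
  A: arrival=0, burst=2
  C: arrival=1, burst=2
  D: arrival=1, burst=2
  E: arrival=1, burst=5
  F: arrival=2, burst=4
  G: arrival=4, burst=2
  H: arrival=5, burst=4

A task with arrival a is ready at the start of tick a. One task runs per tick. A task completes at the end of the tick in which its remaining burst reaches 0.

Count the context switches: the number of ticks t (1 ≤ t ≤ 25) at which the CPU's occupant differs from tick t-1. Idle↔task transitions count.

t=0: queue=[A] q_used=0 → run A
t=1: queue=[A,C,D,E] q_used=1 → run A
t=2: queue=[C,D,E,F] q_used=0 → run C
t=3: queue=[C,D,E,F] q_used=1 → run C
t=4: queue=[D,E,F,G] q_used=0 → run D
t=5: queue=[D,E,F,G,H] q_used=1 → run D
t=6: queue=[E,F,G,H] q_used=0 → run E
t=7: queue=[E,F,G,H] q_used=1 → run E
t=8: queue=[E,F,G,H] q_used=2 → run E
t=9: queue=[E,F,G,H] q_used=3 → run E
t=10: queue=[F,G,H,E] q_used=0 → run F
t=11: queue=[F,G,H,E] q_used=1 → run F
t=12: queue=[F,G,H,E] q_used=2 → run F
t=13: queue=[F,G,H,E] q_used=3 → run F
t=14: queue=[G,H,E] q_used=0 → run G
t=15: queue=[G,H,E] q_used=1 → run G
t=16: queue=[H,E] q_used=0 → run H
t=17: queue=[H,E] q_used=1 → run H
t=18: queue=[H,E] q_used=2 → run H
t=19: queue=[H,E] q_used=3 → run H
t=20: queue=[E] q_used=0 → run E
t=21: (idle)
t=22: (idle)
t=23: (idle)
t=24: (idle)
t=25: (idle)

context switches = 8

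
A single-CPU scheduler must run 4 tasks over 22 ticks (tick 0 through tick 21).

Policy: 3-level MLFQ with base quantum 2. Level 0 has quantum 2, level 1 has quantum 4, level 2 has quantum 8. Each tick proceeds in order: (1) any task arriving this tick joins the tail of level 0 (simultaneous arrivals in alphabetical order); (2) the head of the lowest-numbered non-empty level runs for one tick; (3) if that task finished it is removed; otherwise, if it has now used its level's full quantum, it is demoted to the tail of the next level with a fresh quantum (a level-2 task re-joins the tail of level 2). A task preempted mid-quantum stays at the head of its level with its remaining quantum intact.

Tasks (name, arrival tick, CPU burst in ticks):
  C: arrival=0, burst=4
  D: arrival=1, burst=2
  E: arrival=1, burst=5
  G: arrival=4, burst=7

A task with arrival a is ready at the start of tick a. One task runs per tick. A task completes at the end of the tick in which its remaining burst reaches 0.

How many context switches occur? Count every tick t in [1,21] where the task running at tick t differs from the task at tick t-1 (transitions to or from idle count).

t=0: L0/L1/L2 = C/-/- → run C
t=1: L0/L1/L2 = CDE/-/- → run C
t=2: L0/L1/L2 = DE/C/- → run D
t=3: L0/L1/L2 = DE/C/- → run D
t=4: L0/L1/L2 = EG/C/- → run E
t=5: L0/L1/L2 = EG/C/- → run E
t=6: L0/L1/L2 = G/CE/- → run G
t=7: L0/L1/L2 = G/CE/- → run G
t=8: L0/L1/L2 = -/CEG/- → run C
t=9: L0/L1/L2 = -/CEG/- → run C
t=10: L0/L1/L2 = -/EG/- → run E
t=11: L0/L1/L2 = -/EG/- → run E
t=12: L0/L1/L2 = -/EG/- → run E
t=13: L0/L1/L2 = -/G/- → run G
t=14: L0/L1/L2 = -/G/- → run G
t=15: L0/L1/L2 = -/G/- → run G
t=16: L0/L1/L2 = -/G/- → run G
t=17: L0/L1/L2 = -/-/G → run G
t=18: (idle)
t=19: (idle)
t=20: (idle)
t=21: (idle)

context switches = 7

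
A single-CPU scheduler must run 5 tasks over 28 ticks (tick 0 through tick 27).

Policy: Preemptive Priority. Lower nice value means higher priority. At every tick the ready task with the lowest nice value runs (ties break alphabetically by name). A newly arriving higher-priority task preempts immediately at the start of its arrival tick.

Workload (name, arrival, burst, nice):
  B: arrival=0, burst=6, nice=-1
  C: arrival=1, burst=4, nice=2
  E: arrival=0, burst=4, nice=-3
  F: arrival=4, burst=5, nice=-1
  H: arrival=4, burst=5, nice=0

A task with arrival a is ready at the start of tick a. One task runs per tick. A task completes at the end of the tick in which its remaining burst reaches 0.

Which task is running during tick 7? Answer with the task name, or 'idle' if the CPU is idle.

running at tick 7 = B

t=0: ready={B,E} → run E
t=1: ready={B,C,E} → run E
t=2: ready={B,C,E} → run E
t=3: ready={B,C,E} → run E
t=4: ready={B,C,F,H} → run B
t=5: ready={B,C,F,H} → run B
t=6: ready={B,C,F,H} → run B
t=7: ready={B,C,F,H} → run B
t=8: ready={B,C,F,H} → run B
t=9: ready={B,C,F,H} → run B
t=10: ready={C,F,H} → run F
t=11: ready={C,F,H} → run F
t=12: ready={C,F,H} → run F
t=13: ready={C,F,H} → run F
t=14: ready={C,F,H} → run F
t=15: ready={C,H} → run H
t=16: ready={C,H} → run H
t=17: ready={C,H} → run H
t=18: ready={C,H} → run H
t=19: ready={C,H} → run H
t=20: ready={C} → run C
t=21: ready={C} → run C
t=22: ready={C} → run C
t=23: ready={C} → run C
t=24: (idle)
t=25: (idle)
t=26: (idle)
t=27: (idle)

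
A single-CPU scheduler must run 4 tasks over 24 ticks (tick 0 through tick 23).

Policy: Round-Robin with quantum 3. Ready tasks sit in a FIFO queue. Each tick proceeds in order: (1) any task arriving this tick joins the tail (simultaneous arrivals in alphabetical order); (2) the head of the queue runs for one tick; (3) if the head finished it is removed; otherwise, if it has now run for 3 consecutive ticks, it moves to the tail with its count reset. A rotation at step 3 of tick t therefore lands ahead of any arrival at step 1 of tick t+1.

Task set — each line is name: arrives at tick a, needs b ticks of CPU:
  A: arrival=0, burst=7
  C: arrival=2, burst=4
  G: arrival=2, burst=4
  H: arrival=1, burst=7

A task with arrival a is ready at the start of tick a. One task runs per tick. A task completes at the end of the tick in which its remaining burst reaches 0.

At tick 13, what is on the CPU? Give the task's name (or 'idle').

t=0: queue=[A] q_used=0 → run A
t=1: queue=[A,H] q_used=1 → run A
t=2: queue=[A,H,C,G] q_used=2 → run A
t=3: queue=[H,C,G,A] q_used=0 → run H
t=4: queue=[H,C,G,A] q_used=1 → run H
t=5: queue=[H,C,G,A] q_used=2 → run H
t=6: queue=[C,G,A,H] q_used=0 → run C
t=7: queue=[C,G,A,H] q_used=1 → run C
t=8: queue=[C,G,A,H] q_used=2 → run C
t=9: queue=[G,A,H,C] q_used=0 → run G
t=10: queue=[G,A,H,C] q_used=1 → run G
t=11: queue=[G,A,H,C] q_used=2 → run G
t=12: queue=[A,H,C,G] q_used=0 → run A
t=13: queue=[A,H,C,G] q_used=1 → run A
t=14: queue=[A,H,C,G] q_used=2 → run A
t=15: queue=[H,C,G,A] q_used=0 → run H
t=16: queue=[H,C,G,A] q_used=1 → run H
t=17: queue=[H,C,G,A] q_used=2 → run H
t=18: queue=[C,G,A,H] q_used=0 → run C
t=19: queue=[G,A,H] q_used=0 → run G
t=20: queue=[A,H] q_used=0 → run A
t=21: queue=[H] q_used=0 → run H
t=22: (idle)
t=23: (idle)

running at tick 13 = A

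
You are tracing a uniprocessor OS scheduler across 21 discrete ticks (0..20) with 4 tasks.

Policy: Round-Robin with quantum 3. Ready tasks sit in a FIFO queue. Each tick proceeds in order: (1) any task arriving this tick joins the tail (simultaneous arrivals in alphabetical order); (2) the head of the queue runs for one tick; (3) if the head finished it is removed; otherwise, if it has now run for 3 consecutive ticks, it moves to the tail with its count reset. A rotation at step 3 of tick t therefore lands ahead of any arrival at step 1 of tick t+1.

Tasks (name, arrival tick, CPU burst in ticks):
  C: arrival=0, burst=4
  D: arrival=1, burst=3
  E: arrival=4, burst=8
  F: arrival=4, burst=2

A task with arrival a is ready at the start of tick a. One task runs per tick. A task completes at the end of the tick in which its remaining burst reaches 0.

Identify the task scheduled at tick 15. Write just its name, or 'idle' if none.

t=0: queue=[C] q_used=0 → run C
t=1: queue=[C,D] q_used=1 → run C
t=2: queue=[C,D] q_used=2 → run C
t=3: queue=[D,C] q_used=0 → run D
t=4: queue=[D,C,E,F] q_used=1 → run D
t=5: queue=[D,C,E,F] q_used=2 → run D
t=6: queue=[C,E,F] q_used=0 → run C
t=7: queue=[E,F] q_used=0 → run E
t=8: queue=[E,F] q_used=1 → run E
t=9: queue=[E,F] q_used=2 → run E
t=10: queue=[F,E] q_used=0 → run F
t=11: queue=[F,E] q_used=1 → run F
t=12: queue=[E] q_used=0 → run E
t=13: queue=[E] q_used=1 → run E
t=14: queue=[E] q_used=2 → run E
t=15: queue=[E] q_used=0 → run E
t=16: queue=[E] q_used=1 → run E
t=17: (idle)
t=18: (idle)
t=19: (idle)
t=20: (idle)

running at tick 15 = E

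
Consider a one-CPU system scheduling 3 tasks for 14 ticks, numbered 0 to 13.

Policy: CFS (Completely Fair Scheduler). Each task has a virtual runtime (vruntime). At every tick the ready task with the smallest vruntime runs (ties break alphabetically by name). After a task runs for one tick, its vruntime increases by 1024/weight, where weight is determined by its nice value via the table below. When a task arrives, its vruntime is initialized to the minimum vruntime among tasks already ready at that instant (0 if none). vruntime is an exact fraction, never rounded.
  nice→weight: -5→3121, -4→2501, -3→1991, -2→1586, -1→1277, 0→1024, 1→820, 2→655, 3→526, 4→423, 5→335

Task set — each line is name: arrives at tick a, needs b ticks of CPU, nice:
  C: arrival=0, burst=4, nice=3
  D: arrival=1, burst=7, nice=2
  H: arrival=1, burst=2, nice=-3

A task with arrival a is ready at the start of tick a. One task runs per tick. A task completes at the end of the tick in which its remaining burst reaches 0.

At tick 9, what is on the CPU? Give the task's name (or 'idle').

t=0: vr[C=0] → run C
t=1: vr[C=512/263 D=512/263 H=512/263] → run C
t=2: vr[C=1024/263 D=512/263 H=512/263] → run D
t=3: vr[C=1024/263 D=604672/172265 H=512/263] → run H
t=4: vr[C=1024/263 D=604672/172265 H=1288704/523633] → run H
t=5: vr[C=1024/263 D=604672/172265] → run D
t=6: vr[C=1024/263 D=873984/172265] → run C
t=7: vr[C=1536/263 D=873984/172265] → run D
t=8: vr[C=1536/263 D=1143296/172265] → run C
t=9: vr[D=1143296/172265] → run D
t=10: vr[D=1412608/172265] → run D
t=11: vr[D=336384/34453] → run D
t=12: vr[D=1951232/172265] → run D
t=13: (idle)

running at tick 9 = D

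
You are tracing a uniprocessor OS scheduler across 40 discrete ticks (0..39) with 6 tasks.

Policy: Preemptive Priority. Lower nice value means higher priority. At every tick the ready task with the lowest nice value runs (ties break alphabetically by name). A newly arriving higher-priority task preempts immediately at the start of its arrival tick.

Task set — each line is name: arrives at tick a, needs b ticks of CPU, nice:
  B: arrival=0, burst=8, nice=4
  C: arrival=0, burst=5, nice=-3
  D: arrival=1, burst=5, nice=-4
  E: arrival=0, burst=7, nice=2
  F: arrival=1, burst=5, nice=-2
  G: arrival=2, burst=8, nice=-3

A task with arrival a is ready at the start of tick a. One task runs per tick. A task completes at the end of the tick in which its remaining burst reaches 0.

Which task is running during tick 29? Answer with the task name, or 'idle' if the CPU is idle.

running at tick 29 = E

t=0: ready={B,C,E} → run C
t=1: ready={B,C,D,E,F} → run D
t=2: ready={B,C,D,E,F,G} → run D
t=3: ready={B,C,D,E,F,G} → run D
t=4: ready={B,C,D,E,F,G} → run D
t=5: ready={B,C,D,E,F,G} → run D
t=6: ready={B,C,E,F,G} → run C
t=7: ready={B,C,E,F,G} → run C
t=8: ready={B,C,E,F,G} → run C
t=9: ready={B,C,E,F,G} → run C
t=10: ready={B,E,F,G} → run G
t=11: ready={B,E,F,G} → run G
t=12: ready={B,E,F,G} → run G
t=13: ready={B,E,F,G} → run G
t=14: ready={B,E,F,G} → run G
t=15: ready={B,E,F,G} → run G
t=16: ready={B,E,F,G} → run G
t=17: ready={B,E,F,G} → run G
t=18: ready={B,E,F} → run F
t=19: ready={B,E,F} → run F
t=20: ready={B,E,F} → run F
t=21: ready={B,E,F} → run F
t=22: ready={B,E,F} → run F
t=23: ready={B,E} → run E
t=24: ready={B,E} → run E
t=25: ready={B,E} → run E
t=26: ready={B,E} → run E
t=27: ready={B,E} → run E
t=28: ready={B,E} → run E
t=29: ready={B,E} → run E
t=30: ready={B} → run B
t=31: ready={B} → run B
t=32: ready={B} → run B
t=33: ready={B} → run B
t=34: ready={B} → run B
t=35: ready={B} → run B
t=36: ready={B} → run B
t=37: ready={B} → run B
t=38: (idle)
t=39: (idle)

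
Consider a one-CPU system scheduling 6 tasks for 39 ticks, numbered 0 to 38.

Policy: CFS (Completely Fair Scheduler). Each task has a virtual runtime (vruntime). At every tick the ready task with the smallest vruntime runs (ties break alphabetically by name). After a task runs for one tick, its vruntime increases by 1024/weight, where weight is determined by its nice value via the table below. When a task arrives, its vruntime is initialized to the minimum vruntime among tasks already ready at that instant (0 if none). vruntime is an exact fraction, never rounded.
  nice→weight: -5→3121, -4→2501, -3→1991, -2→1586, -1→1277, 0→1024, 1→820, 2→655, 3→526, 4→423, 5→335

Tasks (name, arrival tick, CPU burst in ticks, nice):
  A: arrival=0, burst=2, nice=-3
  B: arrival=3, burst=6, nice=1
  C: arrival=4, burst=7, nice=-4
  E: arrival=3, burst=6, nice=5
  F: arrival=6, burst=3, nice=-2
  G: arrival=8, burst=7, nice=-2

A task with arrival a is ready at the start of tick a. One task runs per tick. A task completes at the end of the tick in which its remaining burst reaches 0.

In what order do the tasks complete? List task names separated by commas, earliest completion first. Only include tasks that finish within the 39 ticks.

t=0: vr[A=0] → run A
t=1: vr[A=1024/1991] → run A
t=2: (idle)
t=3: vr[B=0 E=0] → run B
t=4: vr[B=256/205 C=0 E=0] → run C
t=5: vr[B=256/205 C=1024/2501 E=0] → run E
t=6: vr[B=256/205 C=1024/2501 E=1024/335 F=1024/2501] → run C
t=7: vr[B=256/205 C=2048/2501 E=1024/335 F=1024/2501] → run F
t=8: vr[B=256/205 C=2048/2501 E=1024/335 F=34304/32513 G=2048/2501] → run C
t=9: vr[B=256/205 C=3072/2501 E=1024/335 F=34304/32513 G=2048/2501] → run G
t=10: vr[B=256/205 C=3072/2501 E=1024/335 F=34304/32513 G=47616/32513] → run F
t=11: vr[B=256/205 C=3072/2501 E=1024/335 F=55296/32513 G=47616/32513] → run C
t=12: vr[B=256/205 C=4096/2501 E=1024/335 F=55296/32513 G=47616/32513] → run B
t=13: vr[B=512/205 C=4096/2501 E=1024/335 F=55296/32513 G=47616/32513] → run G
t=14: vr[B=512/205 C=4096/2501 E=1024/335 F=55296/32513 G=68608/32513] → run C
t=15: vr[B=512/205 C=5120/2501 E=1024/335 F=55296/32513 G=68608/32513] → run F
t=16: vr[B=512/205 C=5120/2501 E=1024/335 G=68608/32513] → run C
t=17: vr[B=512/205 C=6144/2501 E=1024/335 G=68608/32513] → run G
t=18: vr[B=512/205 C=6144/2501 E=1024/335 G=89600/32513] → run C
t=19: vr[B=512/205 E=1024/335 G=89600/32513] → run B
t=20: vr[B=768/205 E=1024/335 G=89600/32513] → run G
t=21: vr[B=768/205 E=1024/335 G=110592/32513] → run E
t=22: vr[B=768/205 E=2048/335 G=110592/32513] → run G
t=23: vr[B=768/205 E=2048/335 G=131584/32513] → run B
t=24: vr[B=1024/205 E=2048/335 G=131584/32513] → run G
t=25: vr[B=1024/205 E=2048/335 G=152576/32513] → run G
t=26: vr[B=1024/205 E=2048/335] → run B
t=27: vr[B=256/41 E=2048/335] → run E
t=28: vr[B=256/41 E=3072/335] → run B
t=29: vr[E=3072/335] → run E
t=30: vr[E=4096/335] → run E
t=31: vr[E=1024/67] → run E
t=32: (idle)
t=33: (idle)
t=34: (idle)
t=35: (idle)
t=36: (idle)
t=37: (idle)
t=38: (idle)

completion order = A, F, C, G, B, E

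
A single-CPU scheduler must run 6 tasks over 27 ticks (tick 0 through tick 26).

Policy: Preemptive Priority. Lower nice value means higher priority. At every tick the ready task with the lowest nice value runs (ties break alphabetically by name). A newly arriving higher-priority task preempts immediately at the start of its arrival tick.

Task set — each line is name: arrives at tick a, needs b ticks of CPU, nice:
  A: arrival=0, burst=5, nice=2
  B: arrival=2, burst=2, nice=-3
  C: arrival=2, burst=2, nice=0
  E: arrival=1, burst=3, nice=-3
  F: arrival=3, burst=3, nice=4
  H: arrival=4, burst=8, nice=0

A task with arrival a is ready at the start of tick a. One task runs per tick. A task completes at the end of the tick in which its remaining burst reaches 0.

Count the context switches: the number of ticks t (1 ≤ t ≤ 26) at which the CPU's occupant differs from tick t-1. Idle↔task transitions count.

context switches = 8

t=0: ready={A} → run A
t=1: ready={A,E} → run E
t=2: ready={A,B,C,E} → run B
t=3: ready={A,B,C,E,F} → run B
t=4: ready={A,C,E,F,H} → run E
t=5: ready={A,C,E,F,H} → run E
t=6: ready={A,C,F,H} → run C
t=7: ready={A,C,F,H} → run C
t=8: ready={A,F,H} → run H
t=9: ready={A,F,H} → run H
t=10: ready={A,F,H} → run H
t=11: ready={A,F,H} → run H
t=12: ready={A,F,H} → run H
t=13: ready={A,F,H} → run H
t=14: ready={A,F,H} → run H
t=15: ready={A,F,H} → run H
t=16: ready={A,F} → run A
t=17: ready={A,F} → run A
t=18: ready={A,F} → run A
t=19: ready={A,F} → run A
t=20: ready={F} → run F
t=21: ready={F} → run F
t=22: ready={F} → run F
t=23: (idle)
t=24: (idle)
t=25: (idle)
t=26: (idle)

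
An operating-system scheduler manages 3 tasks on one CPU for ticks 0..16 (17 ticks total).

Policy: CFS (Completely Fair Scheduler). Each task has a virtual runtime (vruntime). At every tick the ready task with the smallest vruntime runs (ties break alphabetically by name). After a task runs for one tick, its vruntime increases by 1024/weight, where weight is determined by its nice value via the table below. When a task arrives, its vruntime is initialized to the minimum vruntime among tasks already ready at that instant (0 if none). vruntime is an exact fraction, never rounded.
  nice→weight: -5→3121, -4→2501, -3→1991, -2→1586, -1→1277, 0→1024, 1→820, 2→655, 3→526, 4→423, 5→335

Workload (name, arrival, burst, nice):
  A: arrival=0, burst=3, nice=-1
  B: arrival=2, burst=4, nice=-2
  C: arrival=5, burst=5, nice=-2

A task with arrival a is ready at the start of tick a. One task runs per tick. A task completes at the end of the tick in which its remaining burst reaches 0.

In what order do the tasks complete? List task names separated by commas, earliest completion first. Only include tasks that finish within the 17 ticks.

t=0: vr[A=0] → run A
t=1: vr[A=1024/1277] → run A
t=2: vr[A=2048/1277 B=2048/1277] → run A
t=3: vr[B=2048/1277] → run B
t=4: vr[B=2277888/1012661] → run B
t=5: vr[B=2931712/1012661 C=2931712/1012661] → run B
t=6: vr[B=3585536/1012661 C=2931712/1012661] → run C
t=7: vr[B=3585536/1012661 C=3585536/1012661] → run B
t=8: vr[C=3585536/1012661] → run C
t=9: vr[C=4239360/1012661] → run C
t=10: vr[C=4893184/1012661] → run C
t=11: vr[C=5547008/1012661] → run C
t=12: (idle)
t=13: (idle)
t=14: (idle)
t=15: (idle)
t=16: (idle)

completion order = A, B, C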